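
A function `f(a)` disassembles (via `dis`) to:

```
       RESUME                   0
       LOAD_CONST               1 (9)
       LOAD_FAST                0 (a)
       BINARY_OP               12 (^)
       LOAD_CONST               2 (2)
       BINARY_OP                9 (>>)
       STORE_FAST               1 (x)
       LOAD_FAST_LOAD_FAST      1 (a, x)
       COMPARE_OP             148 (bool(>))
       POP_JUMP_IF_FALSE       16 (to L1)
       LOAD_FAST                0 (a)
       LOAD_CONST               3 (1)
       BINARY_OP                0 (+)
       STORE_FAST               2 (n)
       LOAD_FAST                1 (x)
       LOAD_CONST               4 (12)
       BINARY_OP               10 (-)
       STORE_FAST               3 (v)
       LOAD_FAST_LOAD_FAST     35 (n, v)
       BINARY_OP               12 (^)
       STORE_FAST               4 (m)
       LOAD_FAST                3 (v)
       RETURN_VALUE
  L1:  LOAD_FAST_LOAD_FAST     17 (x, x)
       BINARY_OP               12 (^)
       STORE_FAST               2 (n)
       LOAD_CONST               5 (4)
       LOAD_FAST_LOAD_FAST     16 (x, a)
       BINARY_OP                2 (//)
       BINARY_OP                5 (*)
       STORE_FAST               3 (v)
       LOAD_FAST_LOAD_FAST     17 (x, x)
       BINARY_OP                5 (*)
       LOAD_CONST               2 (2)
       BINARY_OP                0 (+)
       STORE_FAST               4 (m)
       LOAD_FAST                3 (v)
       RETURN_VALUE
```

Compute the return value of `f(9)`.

LOAD_CONST → push 9. Stack: [9]
LOAD_FAST a → push 9. Stack: [9, 9]
BINARY_OP ^ → 9 ^ 9 = 0. Stack: [0]
LOAD_CONST → push 2. Stack: [0, 2]
BINARY_OP >> → 0 >> 2 = 0. Stack: [0]
STORE_FAST x → x=0. Stack: []
LOAD_FAST_LOAD_FAST a,x → push 9,0. Stack: [9, 0]
COMPARE_OP bool(>) → 9 vs 0 = True. Stack: [True]
POP_JUMP_IF_FALSE → pop True; no jump. Stack: []
LOAD_FAST a → push 9. Stack: [9]
LOAD_CONST → push 1. Stack: [9, 1]
BINARY_OP + → 9 + 1 = 10. Stack: [10]
STORE_FAST n → n=10. Stack: []
LOAD_FAST x → push 0. Stack: [0]
LOAD_CONST → push 12. Stack: [0, 12]
BINARY_OP - → 0 - 12 = -12. Stack: [-12]
STORE_FAST v → v=-12. Stack: []
LOAD_FAST_LOAD_FAST n,v → push 10,-12. Stack: [10, -12]
BINARY_OP ^ → 10 ^ -12 = -2. Stack: [-2]
STORE_FAST m → m=-2. Stack: []
LOAD_FAST v → push -12. Stack: [-12]
RETURN_VALUE → return -12.

-12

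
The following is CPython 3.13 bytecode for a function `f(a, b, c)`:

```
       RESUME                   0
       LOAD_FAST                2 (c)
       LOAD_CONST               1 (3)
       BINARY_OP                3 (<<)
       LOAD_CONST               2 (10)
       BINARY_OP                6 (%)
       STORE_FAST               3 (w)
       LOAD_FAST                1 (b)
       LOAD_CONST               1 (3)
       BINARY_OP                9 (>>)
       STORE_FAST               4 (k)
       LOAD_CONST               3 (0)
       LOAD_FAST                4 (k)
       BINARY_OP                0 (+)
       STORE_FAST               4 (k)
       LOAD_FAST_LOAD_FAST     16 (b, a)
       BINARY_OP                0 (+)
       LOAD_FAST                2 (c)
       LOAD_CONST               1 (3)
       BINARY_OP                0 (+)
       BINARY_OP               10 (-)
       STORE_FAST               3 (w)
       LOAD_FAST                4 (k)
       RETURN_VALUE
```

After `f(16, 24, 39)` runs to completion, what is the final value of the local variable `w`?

LOAD_FAST c → push 39. Stack: [39]
LOAD_CONST → push 3. Stack: [39, 3]
BINARY_OP << → 39 << 3 = 312. Stack: [312]
LOAD_CONST → push 10. Stack: [312, 10]
BINARY_OP % → 312 % 10 = 2. Stack: [2]
STORE_FAST w → w=2. Stack: []
LOAD_FAST b → push 24. Stack: [24]
LOAD_CONST → push 3. Stack: [24, 3]
BINARY_OP >> → 24 >> 3 = 3. Stack: [3]
STORE_FAST k → k=3. Stack: []
LOAD_CONST → push 0. Stack: [0]
LOAD_FAST k → push 3. Stack: [0, 3]
BINARY_OP + → 0 + 3 = 3. Stack: [3]
STORE_FAST k → k=3. Stack: []
LOAD_FAST_LOAD_FAST b,a → push 24,16. Stack: [24, 16]
BINARY_OP + → 24 + 16 = 40. Stack: [40]
LOAD_FAST c → push 39. Stack: [40, 39]
LOAD_CONST → push 3. Stack: [40, 39, 3]
BINARY_OP + → 39 + 3 = 42. Stack: [40, 42]
BINARY_OP - → 40 - 42 = -2. Stack: [-2]
STORE_FAST w → w=-2. Stack: []
LOAD_FAST k → push 3. Stack: [3]
RETURN_VALUE → return 3.

-2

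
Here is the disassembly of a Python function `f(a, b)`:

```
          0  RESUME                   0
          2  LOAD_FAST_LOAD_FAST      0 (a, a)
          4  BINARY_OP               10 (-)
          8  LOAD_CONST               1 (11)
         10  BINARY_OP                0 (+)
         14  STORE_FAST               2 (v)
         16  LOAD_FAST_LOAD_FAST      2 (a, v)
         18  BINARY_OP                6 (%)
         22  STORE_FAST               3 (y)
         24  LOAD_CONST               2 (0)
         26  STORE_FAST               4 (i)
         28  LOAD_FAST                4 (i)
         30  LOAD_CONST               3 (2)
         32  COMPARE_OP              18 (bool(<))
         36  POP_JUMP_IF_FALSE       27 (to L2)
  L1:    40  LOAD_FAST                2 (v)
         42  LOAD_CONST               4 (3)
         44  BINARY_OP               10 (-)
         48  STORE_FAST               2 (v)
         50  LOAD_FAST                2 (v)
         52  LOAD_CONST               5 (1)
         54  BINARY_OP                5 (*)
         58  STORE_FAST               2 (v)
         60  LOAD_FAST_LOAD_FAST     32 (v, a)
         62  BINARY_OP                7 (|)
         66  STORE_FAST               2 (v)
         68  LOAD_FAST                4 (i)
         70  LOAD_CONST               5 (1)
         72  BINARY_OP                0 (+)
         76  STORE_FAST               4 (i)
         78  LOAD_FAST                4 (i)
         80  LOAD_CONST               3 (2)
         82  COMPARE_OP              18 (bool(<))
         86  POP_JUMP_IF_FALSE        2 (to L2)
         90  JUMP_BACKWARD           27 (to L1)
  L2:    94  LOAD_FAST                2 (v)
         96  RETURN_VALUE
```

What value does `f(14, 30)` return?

LOAD_FAST_LOAD_FAST a,a → push 14,14. Stack: [14, 14]
BINARY_OP - → 14 - 14 = 0. Stack: [0]
LOAD_CONST → push 11. Stack: [0, 11]
BINARY_OP + → 0 + 11 = 11. Stack: [11]
STORE_FAST v → v=11. Stack: []
LOAD_FAST_LOAD_FAST a,v → push 14,11. Stack: [14, 11]
BINARY_OP % → 14 % 11 = 3. Stack: [3]
STORE_FAST y → y=3. Stack: []
LOAD_CONST → push 0. Stack: [0]
STORE_FAST i → i=0. Stack: []
LOAD_FAST i → push 0. Stack: [0]
LOAD_CONST → push 2. Stack: [0, 2]
COMPARE_OP bool(<) → 0 vs 2 = True. Stack: [True]
POP_JUMP_IF_FALSE → pop True; no jump. Stack: []
LOAD_FAST v → push 11. Stack: [11]
LOAD_CONST → push 3. Stack: [11, 3]
BINARY_OP - → 11 - 3 = 8. Stack: [8]
STORE_FAST v → v=8. Stack: []
LOAD_FAST v → push 8. Stack: [8]
LOAD_CONST → push 1. Stack: [8, 1]
BINARY_OP * → 8 * 1 = 8. Stack: [8]
STORE_FAST v → v=8. Stack: []
LOAD_FAST_LOAD_FAST v,a → push 8,14. Stack: [8, 14]
BINARY_OP | → 8 | 14 = 14. Stack: [14]
STORE_FAST v → v=14. Stack: []
LOAD_FAST i → push 0. Stack: [0]
LOAD_CONST → push 1. Stack: [0, 1]
BINARY_OP + → 0 + 1 = 1. Stack: [1]
STORE_FAST i → i=1. Stack: []
LOAD_FAST i → push 1. Stack: [1]
LOAD_CONST → push 2. Stack: [1, 2]
COMPARE_OP bool(<) → 1 vs 2 = True. Stack: [True]
POP_JUMP_IF_FALSE → pop True; no jump. Stack: []
LOAD_FAST v → push 14. Stack: [14]
LOAD_CONST → push 3. Stack: [14, 3]
BINARY_OP - → 14 - 3 = 11. Stack: [11]
STORE_FAST v → v=11. Stack: []
LOAD_FAST v → push 11. Stack: [11]
LOAD_CONST → push 1. Stack: [11, 1]
BINARY_OP * → 11 * 1 = 11. Stack: [11]
STORE_FAST v → v=11. Stack: []
LOAD_FAST_LOAD_FAST v,a → push 11,14. Stack: [11, 14]
BINARY_OP | → 11 | 14 = 15. Stack: [15]
STORE_FAST v → v=15. Stack: []
LOAD_FAST i → push 1. Stack: [1]
LOAD_CONST → push 1. Stack: [1, 1]
BINARY_OP + → 1 + 1 = 2. Stack: [2]
STORE_FAST i → i=2. Stack: []
LOAD_FAST i → push 2. Stack: [2]
LOAD_CONST → push 2. Stack: [2, 2]
COMPARE_OP bool(<) → 2 vs 2 = False. Stack: [False]
POP_JUMP_IF_FALSE → pop False; jump. Stack: []
LOAD_FAST v → push 15. Stack: [15]
RETURN_VALUE → return 15.

15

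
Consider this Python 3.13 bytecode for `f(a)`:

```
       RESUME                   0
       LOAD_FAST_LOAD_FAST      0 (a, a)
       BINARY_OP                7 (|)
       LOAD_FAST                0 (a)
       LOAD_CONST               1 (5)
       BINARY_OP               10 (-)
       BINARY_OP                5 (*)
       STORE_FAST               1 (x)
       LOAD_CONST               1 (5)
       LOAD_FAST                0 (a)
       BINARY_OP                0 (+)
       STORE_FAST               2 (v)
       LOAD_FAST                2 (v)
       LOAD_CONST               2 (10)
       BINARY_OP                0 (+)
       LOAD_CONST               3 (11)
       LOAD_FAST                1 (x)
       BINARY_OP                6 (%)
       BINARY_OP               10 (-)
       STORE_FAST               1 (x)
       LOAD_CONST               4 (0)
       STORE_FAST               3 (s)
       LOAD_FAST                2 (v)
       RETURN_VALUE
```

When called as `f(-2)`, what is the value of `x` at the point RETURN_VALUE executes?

LOAD_FAST_LOAD_FAST a,a → push -2,-2. Stack: [-2, -2]
BINARY_OP | → -2 | -2 = -2. Stack: [-2]
LOAD_FAST a → push -2. Stack: [-2, -2]
LOAD_CONST → push 5. Stack: [-2, -2, 5]
BINARY_OP - → -2 - 5 = -7. Stack: [-2, -7]
BINARY_OP * → -2 * -7 = 14. Stack: [14]
STORE_FAST x → x=14. Stack: []
LOAD_CONST → push 5. Stack: [5]
LOAD_FAST a → push -2. Stack: [5, -2]
BINARY_OP + → 5 + -2 = 3. Stack: [3]
STORE_FAST v → v=3. Stack: []
LOAD_FAST v → push 3. Stack: [3]
LOAD_CONST → push 10. Stack: [3, 10]
BINARY_OP + → 3 + 10 = 13. Stack: [13]
LOAD_CONST → push 11. Stack: [13, 11]
LOAD_FAST x → push 14. Stack: [13, 11, 14]
BINARY_OP % → 11 % 14 = 11. Stack: [13, 11]
BINARY_OP - → 13 - 11 = 2. Stack: [2]
STORE_FAST x → x=2. Stack: []
LOAD_CONST → push 0. Stack: [0]
STORE_FAST s → s=0. Stack: []
LOAD_FAST v → push 3. Stack: [3]
RETURN_VALUE → return 3.

2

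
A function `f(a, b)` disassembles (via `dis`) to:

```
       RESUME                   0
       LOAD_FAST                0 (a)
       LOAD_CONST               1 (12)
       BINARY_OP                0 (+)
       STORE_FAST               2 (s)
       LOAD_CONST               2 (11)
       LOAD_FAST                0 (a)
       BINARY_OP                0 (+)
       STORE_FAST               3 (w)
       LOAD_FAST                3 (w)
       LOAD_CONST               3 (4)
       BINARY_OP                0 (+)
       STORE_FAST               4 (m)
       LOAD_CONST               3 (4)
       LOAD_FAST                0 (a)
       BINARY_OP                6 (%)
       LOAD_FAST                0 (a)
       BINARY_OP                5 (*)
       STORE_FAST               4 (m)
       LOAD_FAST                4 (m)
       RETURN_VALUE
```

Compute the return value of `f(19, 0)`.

LOAD_FAST a → push 19. Stack: [19]
LOAD_CONST → push 12. Stack: [19, 12]
BINARY_OP + → 19 + 12 = 31. Stack: [31]
STORE_FAST s → s=31. Stack: []
LOAD_CONST → push 11. Stack: [11]
LOAD_FAST a → push 19. Stack: [11, 19]
BINARY_OP + → 11 + 19 = 30. Stack: [30]
STORE_FAST w → w=30. Stack: []
LOAD_FAST w → push 30. Stack: [30]
LOAD_CONST → push 4. Stack: [30, 4]
BINARY_OP + → 30 + 4 = 34. Stack: [34]
STORE_FAST m → m=34. Stack: []
LOAD_CONST → push 4. Stack: [4]
LOAD_FAST a → push 19. Stack: [4, 19]
BINARY_OP % → 4 % 19 = 4. Stack: [4]
LOAD_FAST a → push 19. Stack: [4, 19]
BINARY_OP * → 4 * 19 = 76. Stack: [76]
STORE_FAST m → m=76. Stack: []
LOAD_FAST m → push 76. Stack: [76]
RETURN_VALUE → return 76.

76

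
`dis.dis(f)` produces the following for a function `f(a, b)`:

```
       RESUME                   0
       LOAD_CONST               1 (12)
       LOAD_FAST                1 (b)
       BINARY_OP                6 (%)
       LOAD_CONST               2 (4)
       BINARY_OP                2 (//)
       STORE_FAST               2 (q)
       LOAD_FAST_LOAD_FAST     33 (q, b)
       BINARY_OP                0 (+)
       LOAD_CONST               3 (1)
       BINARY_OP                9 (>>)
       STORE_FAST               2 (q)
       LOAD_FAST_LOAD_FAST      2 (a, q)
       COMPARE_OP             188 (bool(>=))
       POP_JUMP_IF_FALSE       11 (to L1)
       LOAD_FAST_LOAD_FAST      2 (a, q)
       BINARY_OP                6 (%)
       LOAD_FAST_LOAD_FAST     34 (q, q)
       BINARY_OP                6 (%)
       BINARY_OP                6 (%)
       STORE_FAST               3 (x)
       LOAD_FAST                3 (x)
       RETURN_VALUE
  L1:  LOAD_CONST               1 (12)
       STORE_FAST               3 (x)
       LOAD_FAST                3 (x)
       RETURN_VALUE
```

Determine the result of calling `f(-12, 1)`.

LOAD_CONST → push 12. Stack: [12]
LOAD_FAST b → push 1. Stack: [12, 1]
BINARY_OP % → 12 % 1 = 0. Stack: [0]
LOAD_CONST → push 4. Stack: [0, 4]
BINARY_OP // → 0 // 4 = 0. Stack: [0]
STORE_FAST q → q=0. Stack: []
LOAD_FAST_LOAD_FAST q,b → push 0,1. Stack: [0, 1]
BINARY_OP + → 0 + 1 = 1. Stack: [1]
LOAD_CONST → push 1. Stack: [1, 1]
BINARY_OP >> → 1 >> 1 = 0. Stack: [0]
STORE_FAST q → q=0. Stack: []
LOAD_FAST_LOAD_FAST a,q → push -12,0. Stack: [-12, 0]
COMPARE_OP bool(>=) → -12 vs 0 = False. Stack: [False]
POP_JUMP_IF_FALSE → pop False; jump. Stack: []
LOAD_CONST → push 12. Stack: [12]
STORE_FAST x → x=12. Stack: []
LOAD_FAST x → push 12. Stack: [12]
RETURN_VALUE → return 12.

12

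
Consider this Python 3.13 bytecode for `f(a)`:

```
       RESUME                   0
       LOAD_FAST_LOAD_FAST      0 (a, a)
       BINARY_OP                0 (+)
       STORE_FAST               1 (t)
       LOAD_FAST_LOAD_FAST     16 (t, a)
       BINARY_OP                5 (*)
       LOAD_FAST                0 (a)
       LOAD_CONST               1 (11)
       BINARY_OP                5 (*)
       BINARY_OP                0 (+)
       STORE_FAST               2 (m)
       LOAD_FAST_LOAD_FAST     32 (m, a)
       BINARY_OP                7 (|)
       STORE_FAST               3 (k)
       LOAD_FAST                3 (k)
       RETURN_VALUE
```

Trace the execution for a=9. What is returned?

269

LOAD_FAST_LOAD_FAST a,a → push 9,9. Stack: [9, 9]
BINARY_OP + → 9 + 9 = 18. Stack: [18]
STORE_FAST t → t=18. Stack: []
LOAD_FAST_LOAD_FAST t,a → push 18,9. Stack: [18, 9]
BINARY_OP * → 18 * 9 = 162. Stack: [162]
LOAD_FAST a → push 9. Stack: [162, 9]
LOAD_CONST → push 11. Stack: [162, 9, 11]
BINARY_OP * → 9 * 11 = 99. Stack: [162, 99]
BINARY_OP + → 162 + 99 = 261. Stack: [261]
STORE_FAST m → m=261. Stack: []
LOAD_FAST_LOAD_FAST m,a → push 261,9. Stack: [261, 9]
BINARY_OP | → 261 | 9 = 269. Stack: [269]
STORE_FAST k → k=269. Stack: []
LOAD_FAST k → push 269. Stack: [269]
RETURN_VALUE → return 269.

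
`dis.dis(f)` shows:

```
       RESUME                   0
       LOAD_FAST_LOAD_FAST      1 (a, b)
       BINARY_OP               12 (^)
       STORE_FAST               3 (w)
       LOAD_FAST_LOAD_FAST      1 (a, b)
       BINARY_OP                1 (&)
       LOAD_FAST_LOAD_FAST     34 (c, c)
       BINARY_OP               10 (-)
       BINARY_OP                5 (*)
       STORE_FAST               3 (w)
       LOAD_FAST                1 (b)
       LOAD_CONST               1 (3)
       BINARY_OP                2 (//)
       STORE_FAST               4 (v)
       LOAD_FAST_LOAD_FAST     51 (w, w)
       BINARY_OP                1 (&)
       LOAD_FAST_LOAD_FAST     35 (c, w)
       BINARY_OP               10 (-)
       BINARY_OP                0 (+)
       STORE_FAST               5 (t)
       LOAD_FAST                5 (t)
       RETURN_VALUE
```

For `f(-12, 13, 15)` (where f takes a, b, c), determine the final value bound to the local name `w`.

0

LOAD_FAST_LOAD_FAST a,b → push -12,13. Stack: [-12, 13]
BINARY_OP ^ → -12 ^ 13 = -7. Stack: [-7]
STORE_FAST w → w=-7. Stack: []
LOAD_FAST_LOAD_FAST a,b → push -12,13. Stack: [-12, 13]
BINARY_OP & → -12 & 13 = 4. Stack: [4]
LOAD_FAST_LOAD_FAST c,c → push 15,15. Stack: [4, 15, 15]
BINARY_OP - → 15 - 15 = 0. Stack: [4, 0]
BINARY_OP * → 4 * 0 = 0. Stack: [0]
STORE_FAST w → w=0. Stack: []
LOAD_FAST b → push 13. Stack: [13]
LOAD_CONST → push 3. Stack: [13, 3]
BINARY_OP // → 13 // 3 = 4. Stack: [4]
STORE_FAST v → v=4. Stack: []
LOAD_FAST_LOAD_FAST w,w → push 0,0. Stack: [0, 0]
BINARY_OP & → 0 & 0 = 0. Stack: [0]
LOAD_FAST_LOAD_FAST c,w → push 15,0. Stack: [0, 15, 0]
BINARY_OP - → 15 - 0 = 15. Stack: [0, 15]
BINARY_OP + → 0 + 15 = 15. Stack: [15]
STORE_FAST t → t=15. Stack: []
LOAD_FAST t → push 15. Stack: [15]
RETURN_VALUE → return 15.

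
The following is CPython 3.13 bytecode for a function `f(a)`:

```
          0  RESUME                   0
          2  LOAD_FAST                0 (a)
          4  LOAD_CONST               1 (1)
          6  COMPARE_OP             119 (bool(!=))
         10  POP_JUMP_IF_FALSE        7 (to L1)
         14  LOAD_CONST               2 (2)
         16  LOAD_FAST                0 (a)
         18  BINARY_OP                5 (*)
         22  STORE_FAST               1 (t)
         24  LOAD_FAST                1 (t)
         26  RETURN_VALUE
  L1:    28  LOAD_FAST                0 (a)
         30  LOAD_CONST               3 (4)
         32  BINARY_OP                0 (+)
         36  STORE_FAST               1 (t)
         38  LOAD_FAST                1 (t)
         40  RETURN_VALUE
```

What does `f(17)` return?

34

LOAD_FAST a → push 17. Stack: [17]
LOAD_CONST → push 1. Stack: [17, 1]
COMPARE_OP bool(!=) → 17 vs 1 = True. Stack: [True]
POP_JUMP_IF_FALSE → pop True; no jump. Stack: []
LOAD_CONST → push 2. Stack: [2]
LOAD_FAST a → push 17. Stack: [2, 17]
BINARY_OP * → 2 * 17 = 34. Stack: [34]
STORE_FAST t → t=34. Stack: []
LOAD_FAST t → push 34. Stack: [34]
RETURN_VALUE → return 34.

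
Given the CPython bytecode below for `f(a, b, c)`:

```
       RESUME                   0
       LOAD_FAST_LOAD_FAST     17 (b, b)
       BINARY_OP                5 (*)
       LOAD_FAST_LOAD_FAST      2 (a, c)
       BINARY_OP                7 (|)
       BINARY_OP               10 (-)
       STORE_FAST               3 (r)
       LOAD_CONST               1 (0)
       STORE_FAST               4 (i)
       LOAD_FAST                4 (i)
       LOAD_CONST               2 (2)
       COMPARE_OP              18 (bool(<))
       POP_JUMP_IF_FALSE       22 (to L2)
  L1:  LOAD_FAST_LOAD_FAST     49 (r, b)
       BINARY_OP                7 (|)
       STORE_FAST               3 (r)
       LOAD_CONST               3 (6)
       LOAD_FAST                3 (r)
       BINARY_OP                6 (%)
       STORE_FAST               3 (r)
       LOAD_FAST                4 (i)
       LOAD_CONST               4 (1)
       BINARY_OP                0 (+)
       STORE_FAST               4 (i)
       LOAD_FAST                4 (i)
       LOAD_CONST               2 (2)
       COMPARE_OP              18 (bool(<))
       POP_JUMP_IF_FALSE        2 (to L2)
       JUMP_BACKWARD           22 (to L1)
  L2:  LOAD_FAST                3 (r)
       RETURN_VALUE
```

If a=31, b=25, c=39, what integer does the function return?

6

LOAD_FAST_LOAD_FAST b,b → push 25,25. Stack: [25, 25]
BINARY_OP * → 25 * 25 = 625. Stack: [625]
LOAD_FAST_LOAD_FAST a,c → push 31,39. Stack: [625, 31, 39]
BINARY_OP | → 31 | 39 = 63. Stack: [625, 63]
BINARY_OP - → 625 - 63 = 562. Stack: [562]
STORE_FAST r → r=562. Stack: []
LOAD_CONST → push 0. Stack: [0]
STORE_FAST i → i=0. Stack: []
LOAD_FAST i → push 0. Stack: [0]
LOAD_CONST → push 2. Stack: [0, 2]
COMPARE_OP bool(<) → 0 vs 2 = True. Stack: [True]
POP_JUMP_IF_FALSE → pop True; no jump. Stack: []
LOAD_FAST_LOAD_FAST r,b → push 562,25. Stack: [562, 25]
BINARY_OP | → 562 | 25 = 571. Stack: [571]
STORE_FAST r → r=571. Stack: []
LOAD_CONST → push 6. Stack: [6]
LOAD_FAST r → push 571. Stack: [6, 571]
BINARY_OP % → 6 % 571 = 6. Stack: [6]
STORE_FAST r → r=6. Stack: []
LOAD_FAST i → push 0. Stack: [0]
LOAD_CONST → push 1. Stack: [0, 1]
BINARY_OP + → 0 + 1 = 1. Stack: [1]
STORE_FAST i → i=1. Stack: []
LOAD_FAST i → push 1. Stack: [1]
LOAD_CONST → push 2. Stack: [1, 2]
COMPARE_OP bool(<) → 1 vs 2 = True. Stack: [True]
POP_JUMP_IF_FALSE → pop True; no jump. Stack: []
LOAD_FAST_LOAD_FAST r,b → push 6,25. Stack: [6, 25]
BINARY_OP | → 6 | 25 = 31. Stack: [31]
STORE_FAST r → r=31. Stack: []
LOAD_CONST → push 6. Stack: [6]
LOAD_FAST r → push 31. Stack: [6, 31]
BINARY_OP % → 6 % 31 = 6. Stack: [6]
STORE_FAST r → r=6. Stack: []
LOAD_FAST i → push 1. Stack: [1]
LOAD_CONST → push 1. Stack: [1, 1]
BINARY_OP + → 1 + 1 = 2. Stack: [2]
STORE_FAST i → i=2. Stack: []
LOAD_FAST i → push 2. Stack: [2]
LOAD_CONST → push 2. Stack: [2, 2]
COMPARE_OP bool(<) → 2 vs 2 = False. Stack: [False]
POP_JUMP_IF_FALSE → pop False; jump. Stack: []
LOAD_FAST r → push 6. Stack: [6]
RETURN_VALUE → return 6.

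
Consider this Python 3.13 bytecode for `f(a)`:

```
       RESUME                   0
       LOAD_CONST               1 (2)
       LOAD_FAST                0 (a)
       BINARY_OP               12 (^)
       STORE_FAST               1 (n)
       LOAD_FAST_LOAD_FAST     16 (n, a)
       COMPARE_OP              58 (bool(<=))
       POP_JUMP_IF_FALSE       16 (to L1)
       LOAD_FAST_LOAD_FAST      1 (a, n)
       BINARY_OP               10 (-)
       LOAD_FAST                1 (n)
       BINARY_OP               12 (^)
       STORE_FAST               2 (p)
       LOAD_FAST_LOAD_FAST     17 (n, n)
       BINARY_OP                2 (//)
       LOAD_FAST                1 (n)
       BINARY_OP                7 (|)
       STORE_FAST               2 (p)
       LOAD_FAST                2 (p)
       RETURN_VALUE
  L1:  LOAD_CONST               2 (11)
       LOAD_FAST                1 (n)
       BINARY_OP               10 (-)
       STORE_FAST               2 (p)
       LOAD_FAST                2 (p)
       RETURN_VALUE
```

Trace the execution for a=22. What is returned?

LOAD_CONST → push 2. Stack: [2]
LOAD_FAST a → push 22. Stack: [2, 22]
BINARY_OP ^ → 2 ^ 22 = 20. Stack: [20]
STORE_FAST n → n=20. Stack: []
LOAD_FAST_LOAD_FAST n,a → push 20,22. Stack: [20, 22]
COMPARE_OP bool(<=) → 20 vs 22 = True. Stack: [True]
POP_JUMP_IF_FALSE → pop True; no jump. Stack: []
LOAD_FAST_LOAD_FAST a,n → push 22,20. Stack: [22, 20]
BINARY_OP - → 22 - 20 = 2. Stack: [2]
LOAD_FAST n → push 20. Stack: [2, 20]
BINARY_OP ^ → 2 ^ 20 = 22. Stack: [22]
STORE_FAST p → p=22. Stack: []
LOAD_FAST_LOAD_FAST n,n → push 20,20. Stack: [20, 20]
BINARY_OP // → 20 // 20 = 1. Stack: [1]
LOAD_FAST n → push 20. Stack: [1, 20]
BINARY_OP | → 1 | 20 = 21. Stack: [21]
STORE_FAST p → p=21. Stack: []
LOAD_FAST p → push 21. Stack: [21]
RETURN_VALUE → return 21.

21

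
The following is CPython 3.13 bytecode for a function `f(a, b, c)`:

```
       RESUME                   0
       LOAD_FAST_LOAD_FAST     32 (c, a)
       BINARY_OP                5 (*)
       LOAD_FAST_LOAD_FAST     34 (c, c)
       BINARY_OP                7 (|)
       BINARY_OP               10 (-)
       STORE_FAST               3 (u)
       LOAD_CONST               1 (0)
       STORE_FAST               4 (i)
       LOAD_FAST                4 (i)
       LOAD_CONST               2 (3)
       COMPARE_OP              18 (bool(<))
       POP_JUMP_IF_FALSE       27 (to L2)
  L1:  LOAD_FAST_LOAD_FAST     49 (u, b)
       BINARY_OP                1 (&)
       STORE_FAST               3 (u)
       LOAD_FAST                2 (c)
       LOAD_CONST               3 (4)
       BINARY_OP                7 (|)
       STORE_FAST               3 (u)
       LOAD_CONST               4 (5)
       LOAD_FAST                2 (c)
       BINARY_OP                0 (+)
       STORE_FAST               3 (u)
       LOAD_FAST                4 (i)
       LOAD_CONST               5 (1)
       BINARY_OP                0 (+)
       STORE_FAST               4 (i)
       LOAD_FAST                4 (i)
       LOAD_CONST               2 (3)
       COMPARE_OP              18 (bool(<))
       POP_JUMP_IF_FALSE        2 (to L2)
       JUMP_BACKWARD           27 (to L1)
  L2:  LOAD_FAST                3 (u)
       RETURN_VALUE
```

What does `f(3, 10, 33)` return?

38

LOAD_FAST_LOAD_FAST c,a → push 33,3
BINARY_OP * → 33 * 3 = 99
LOAD_FAST_LOAD_FAST c,c → push 33,33
BINARY_OP | → 33 | 33 = 33
BINARY_OP - → 99 - 33 = 66
STORE_FAST u → u=66
LOAD_CONST → push 0
STORE_FAST i → i=0
LOAD_FAST i → push 0
LOAD_CONST → push 3
COMPARE_OP bool(<) → 0 vs 3 = True
POP_JUMP_IF_FALSE → pop True; no jump
LOAD_FAST_LOAD_FAST u,b → push 66,10
BINARY_OP & → 66 & 10 = 2
STORE_FAST u → u=2
LOAD_FAST c → push 33
LOAD_CONST → push 4
BINARY_OP | → 33 | 4 = 37
STORE_FAST u → u=37
LOAD_CONST → push 5
LOAD_FAST c → push 33
BINARY_OP + → 5 + 33 = 38
STORE_FAST u → u=38
LOAD_FAST i → push 0
LOAD_CONST → push 1
BINARY_OP + → 0 + 1 = 1
STORE_FAST i → i=1
LOAD_FAST i → push 1
LOAD_CONST → push 3
COMPARE_OP bool(<) → 1 vs 3 = True
POP_JUMP_IF_FALSE → pop True; no jump
LOAD_FAST_LOAD_FAST u,b → push 38,10
BINARY_OP & → 38 & 10 = 2
STORE_FAST u → u=2
LOAD_FAST c → push 33
LOAD_CONST → push 4
BINARY_OP | → 33 | 4 = 37
STORE_FAST u → u=37
LOAD_CONST → push 5
LOAD_FAST c → push 33
BINARY_OP + → 5 + 33 = 38
STORE_FAST u → u=38
LOAD_FAST i → push 1
LOAD_CONST → push 1
BINARY_OP + → 1 + 1 = 2
STORE_FAST i → i=2
LOAD_FAST i → push 2
LOAD_CONST → push 3
COMPARE_OP bool(<) → 2 vs 3 = True
POP_JUMP_IF_FALSE → pop True; no jump
LOAD_FAST_LOAD_FAST u,b → push 38,10
BINARY_OP & → 38 & 10 = 2
STORE_FAST u → u=2
LOAD_FAST c → push 33
LOAD_CONST → push 4
BINARY_OP | → 33 | 4 = 37
STORE_FAST u → u=37
LOAD_CONST → push 5
LOAD_FAST c → push 33
BINARY_OP + → 5 + 33 = 38
STORE_FAST u → u=38
LOAD_FAST i → push 2
LOAD_CONST → push 1
BINARY_OP + → 2 + 1 = 3
STORE_FAST i → i=3
LOAD_FAST i → push 3
LOAD_CONST → push 3
COMPARE_OP bool(<) → 3 vs 3 = False
POP_JUMP_IF_FALSE → pop False; jump
LOAD_FAST u → push 38
RETURN_VALUE → return 38.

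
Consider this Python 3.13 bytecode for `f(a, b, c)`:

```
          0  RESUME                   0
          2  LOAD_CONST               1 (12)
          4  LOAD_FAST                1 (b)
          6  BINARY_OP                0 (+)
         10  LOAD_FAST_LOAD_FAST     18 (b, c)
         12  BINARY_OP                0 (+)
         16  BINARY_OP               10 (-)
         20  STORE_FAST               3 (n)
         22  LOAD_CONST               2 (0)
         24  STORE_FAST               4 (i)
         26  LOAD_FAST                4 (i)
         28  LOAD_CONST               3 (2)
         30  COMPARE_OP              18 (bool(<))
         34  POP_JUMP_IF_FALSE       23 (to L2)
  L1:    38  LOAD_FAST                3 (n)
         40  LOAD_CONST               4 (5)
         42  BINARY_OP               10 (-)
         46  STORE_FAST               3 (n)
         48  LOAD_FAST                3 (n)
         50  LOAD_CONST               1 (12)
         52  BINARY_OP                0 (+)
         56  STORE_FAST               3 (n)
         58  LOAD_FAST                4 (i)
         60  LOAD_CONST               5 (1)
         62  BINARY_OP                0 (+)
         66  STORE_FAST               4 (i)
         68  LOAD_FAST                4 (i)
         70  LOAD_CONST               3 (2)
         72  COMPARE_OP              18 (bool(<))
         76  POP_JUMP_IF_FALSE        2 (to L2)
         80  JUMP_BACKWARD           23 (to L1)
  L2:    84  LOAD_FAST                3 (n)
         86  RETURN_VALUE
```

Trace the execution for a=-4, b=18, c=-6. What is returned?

32

LOAD_CONST → push 12. Stack: [12]
LOAD_FAST b → push 18. Stack: [12, 18]
BINARY_OP + → 12 + 18 = 30. Stack: [30]
LOAD_FAST_LOAD_FAST b,c → push 18,-6. Stack: [30, 18, -6]
BINARY_OP + → 18 + -6 = 12. Stack: [30, 12]
BINARY_OP - → 30 - 12 = 18. Stack: [18]
STORE_FAST n → n=18. Stack: []
LOAD_CONST → push 0. Stack: [0]
STORE_FAST i → i=0. Stack: []
LOAD_FAST i → push 0. Stack: [0]
LOAD_CONST → push 2. Stack: [0, 2]
COMPARE_OP bool(<) → 0 vs 2 = True. Stack: [True]
POP_JUMP_IF_FALSE → pop True; no jump. Stack: []
LOAD_FAST n → push 18. Stack: [18]
LOAD_CONST → push 5. Stack: [18, 5]
BINARY_OP - → 18 - 5 = 13. Stack: [13]
STORE_FAST n → n=13. Stack: []
LOAD_FAST n → push 13. Stack: [13]
LOAD_CONST → push 12. Stack: [13, 12]
BINARY_OP + → 13 + 12 = 25. Stack: [25]
STORE_FAST n → n=25. Stack: []
LOAD_FAST i → push 0. Stack: [0]
LOAD_CONST → push 1. Stack: [0, 1]
BINARY_OP + → 0 + 1 = 1. Stack: [1]
STORE_FAST i → i=1. Stack: []
LOAD_FAST i → push 1. Stack: [1]
LOAD_CONST → push 2. Stack: [1, 2]
COMPARE_OP bool(<) → 1 vs 2 = True. Stack: [True]
POP_JUMP_IF_FALSE → pop True; no jump. Stack: []
LOAD_FAST n → push 25. Stack: [25]
LOAD_CONST → push 5. Stack: [25, 5]
BINARY_OP - → 25 - 5 = 20. Stack: [20]
STORE_FAST n → n=20. Stack: []
LOAD_FAST n → push 20. Stack: [20]
LOAD_CONST → push 12. Stack: [20, 12]
BINARY_OP + → 20 + 12 = 32. Stack: [32]
STORE_FAST n → n=32. Stack: []
LOAD_FAST i → push 1. Stack: [1]
LOAD_CONST → push 1. Stack: [1, 1]
BINARY_OP + → 1 + 1 = 2. Stack: [2]
STORE_FAST i → i=2. Stack: []
LOAD_FAST i → push 2. Stack: [2]
LOAD_CONST → push 2. Stack: [2, 2]
COMPARE_OP bool(<) → 2 vs 2 = False. Stack: [False]
POP_JUMP_IF_FALSE → pop False; jump. Stack: []
LOAD_FAST n → push 32. Stack: [32]
RETURN_VALUE → return 32.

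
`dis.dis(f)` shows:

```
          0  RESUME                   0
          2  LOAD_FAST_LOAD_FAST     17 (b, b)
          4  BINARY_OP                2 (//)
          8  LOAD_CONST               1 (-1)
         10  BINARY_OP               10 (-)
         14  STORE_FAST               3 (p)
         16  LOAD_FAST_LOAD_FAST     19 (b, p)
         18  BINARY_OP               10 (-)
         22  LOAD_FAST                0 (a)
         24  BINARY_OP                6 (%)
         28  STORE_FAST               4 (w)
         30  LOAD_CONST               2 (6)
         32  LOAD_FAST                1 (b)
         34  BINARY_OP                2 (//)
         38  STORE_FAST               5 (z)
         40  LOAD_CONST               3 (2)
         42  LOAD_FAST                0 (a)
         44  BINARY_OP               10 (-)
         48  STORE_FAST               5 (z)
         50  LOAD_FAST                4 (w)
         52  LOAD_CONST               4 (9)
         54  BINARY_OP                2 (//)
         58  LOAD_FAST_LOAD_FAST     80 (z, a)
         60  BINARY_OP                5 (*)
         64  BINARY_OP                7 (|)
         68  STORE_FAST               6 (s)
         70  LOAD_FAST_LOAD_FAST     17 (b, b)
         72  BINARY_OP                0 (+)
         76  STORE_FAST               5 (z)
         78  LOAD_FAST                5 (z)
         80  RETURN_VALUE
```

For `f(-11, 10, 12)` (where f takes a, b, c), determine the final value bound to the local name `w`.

LOAD_FAST_LOAD_FAST b,b → push 10,10. Stack: [10, 10]
BINARY_OP // → 10 // 10 = 1. Stack: [1]
LOAD_CONST → push -1. Stack: [1, -1]
BINARY_OP - → 1 - -1 = 2. Stack: [2]
STORE_FAST p → p=2. Stack: []
LOAD_FAST_LOAD_FAST b,p → push 10,2. Stack: [10, 2]
BINARY_OP - → 10 - 2 = 8. Stack: [8]
LOAD_FAST a → push -11. Stack: [8, -11]
BINARY_OP % → 8 % -11 = -3. Stack: [-3]
STORE_FAST w → w=-3. Stack: []
LOAD_CONST → push 6. Stack: [6]
LOAD_FAST b → push 10. Stack: [6, 10]
BINARY_OP // → 6 // 10 = 0. Stack: [0]
STORE_FAST z → z=0. Stack: []
LOAD_CONST → push 2. Stack: [2]
LOAD_FAST a → push -11. Stack: [2, -11]
BINARY_OP - → 2 - -11 = 13. Stack: [13]
STORE_FAST z → z=13. Stack: []
LOAD_FAST w → push -3. Stack: [-3]
LOAD_CONST → push 9. Stack: [-3, 9]
BINARY_OP // → -3 // 9 = -1. Stack: [-1]
LOAD_FAST_LOAD_FAST z,a → push 13,-11. Stack: [-1, 13, -11]
BINARY_OP * → 13 * -11 = -143. Stack: [-1, -143]
BINARY_OP | → -1 | -143 = -1. Stack: [-1]
STORE_FAST s → s=-1. Stack: []
LOAD_FAST_LOAD_FAST b,b → push 10,10. Stack: [10, 10]
BINARY_OP + → 10 + 10 = 20. Stack: [20]
STORE_FAST z → z=20. Stack: []
LOAD_FAST z → push 20. Stack: [20]
RETURN_VALUE → return 20.

-3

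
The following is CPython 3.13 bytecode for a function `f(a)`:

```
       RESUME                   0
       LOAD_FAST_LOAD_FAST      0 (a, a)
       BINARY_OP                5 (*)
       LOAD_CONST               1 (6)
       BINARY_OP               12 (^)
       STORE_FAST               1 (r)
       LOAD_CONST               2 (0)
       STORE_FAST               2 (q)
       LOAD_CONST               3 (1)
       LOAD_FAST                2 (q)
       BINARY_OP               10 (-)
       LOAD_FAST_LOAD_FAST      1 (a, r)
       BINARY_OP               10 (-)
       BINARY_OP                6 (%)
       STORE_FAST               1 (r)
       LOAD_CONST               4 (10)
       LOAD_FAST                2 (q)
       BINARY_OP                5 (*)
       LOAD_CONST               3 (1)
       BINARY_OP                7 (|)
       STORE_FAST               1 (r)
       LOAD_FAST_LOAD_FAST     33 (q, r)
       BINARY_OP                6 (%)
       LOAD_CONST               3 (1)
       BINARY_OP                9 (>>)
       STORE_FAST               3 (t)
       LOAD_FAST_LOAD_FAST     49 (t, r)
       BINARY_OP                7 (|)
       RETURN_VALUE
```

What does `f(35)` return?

LOAD_FAST_LOAD_FAST a,a → push 35,35. Stack: [35, 35]
BINARY_OP * → 35 * 35 = 1225. Stack: [1225]
LOAD_CONST → push 6. Stack: [1225, 6]
BINARY_OP ^ → 1225 ^ 6 = 1231. Stack: [1231]
STORE_FAST r → r=1231. Stack: []
LOAD_CONST → push 0. Stack: [0]
STORE_FAST q → q=0. Stack: []
LOAD_CONST → push 1. Stack: [1]
LOAD_FAST q → push 0. Stack: [1, 0]
BINARY_OP - → 1 - 0 = 1. Stack: [1]
LOAD_FAST_LOAD_FAST a,r → push 35,1231. Stack: [1, 35, 1231]
BINARY_OP - → 35 - 1231 = -1196. Stack: [1, -1196]
BINARY_OP % → 1 % -1196 = -1195. Stack: [-1195]
STORE_FAST r → r=-1195. Stack: []
LOAD_CONST → push 10. Stack: [10]
LOAD_FAST q → push 0. Stack: [10, 0]
BINARY_OP * → 10 * 0 = 0. Stack: [0]
LOAD_CONST → push 1. Stack: [0, 1]
BINARY_OP | → 0 | 1 = 1. Stack: [1]
STORE_FAST r → r=1. Stack: []
LOAD_FAST_LOAD_FAST q,r → push 0,1. Stack: [0, 1]
BINARY_OP % → 0 % 1 = 0. Stack: [0]
LOAD_CONST → push 1. Stack: [0, 1]
BINARY_OP >> → 0 >> 1 = 0. Stack: [0]
STORE_FAST t → t=0. Stack: []
LOAD_FAST_LOAD_FAST t,r → push 0,1. Stack: [0, 1]
BINARY_OP | → 0 | 1 = 1. Stack: [1]
RETURN_VALUE → return 1.

1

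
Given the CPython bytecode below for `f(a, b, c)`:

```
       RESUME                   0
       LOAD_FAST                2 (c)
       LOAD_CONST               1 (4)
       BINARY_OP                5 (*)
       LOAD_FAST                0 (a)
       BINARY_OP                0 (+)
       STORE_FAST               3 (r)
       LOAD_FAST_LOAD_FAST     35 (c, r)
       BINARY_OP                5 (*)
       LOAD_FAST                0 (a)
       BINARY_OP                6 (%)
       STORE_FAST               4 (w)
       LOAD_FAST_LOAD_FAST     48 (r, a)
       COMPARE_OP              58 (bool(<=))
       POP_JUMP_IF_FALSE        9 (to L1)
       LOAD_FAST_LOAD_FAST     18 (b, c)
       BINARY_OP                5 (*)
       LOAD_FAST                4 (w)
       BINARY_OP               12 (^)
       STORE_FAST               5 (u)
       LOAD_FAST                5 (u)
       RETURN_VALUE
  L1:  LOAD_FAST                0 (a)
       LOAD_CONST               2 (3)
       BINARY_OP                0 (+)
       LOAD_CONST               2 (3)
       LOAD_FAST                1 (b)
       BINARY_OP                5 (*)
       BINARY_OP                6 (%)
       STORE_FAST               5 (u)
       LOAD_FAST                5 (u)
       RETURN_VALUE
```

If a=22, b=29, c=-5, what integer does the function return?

LOAD_FAST c → push -5. Stack: [-5]
LOAD_CONST → push 4. Stack: [-5, 4]
BINARY_OP * → -5 * 4 = -20. Stack: [-20]
LOAD_FAST a → push 22. Stack: [-20, 22]
BINARY_OP + → -20 + 22 = 2. Stack: [2]
STORE_FAST r → r=2. Stack: []
LOAD_FAST_LOAD_FAST c,r → push -5,2. Stack: [-5, 2]
BINARY_OP * → -5 * 2 = -10. Stack: [-10]
LOAD_FAST a → push 22. Stack: [-10, 22]
BINARY_OP % → -10 % 22 = 12. Stack: [12]
STORE_FAST w → w=12. Stack: []
LOAD_FAST_LOAD_FAST r,a → push 2,22. Stack: [2, 22]
COMPARE_OP bool(<=) → 2 vs 22 = True. Stack: [True]
POP_JUMP_IF_FALSE → pop True; no jump. Stack: []
LOAD_FAST_LOAD_FAST b,c → push 29,-5. Stack: [29, -5]
BINARY_OP * → 29 * -5 = -145. Stack: [-145]
LOAD_FAST w → push 12. Stack: [-145, 12]
BINARY_OP ^ → -145 ^ 12 = -157. Stack: [-157]
STORE_FAST u → u=-157. Stack: []
LOAD_FAST u → push -157. Stack: [-157]
RETURN_VALUE → return -157.

-157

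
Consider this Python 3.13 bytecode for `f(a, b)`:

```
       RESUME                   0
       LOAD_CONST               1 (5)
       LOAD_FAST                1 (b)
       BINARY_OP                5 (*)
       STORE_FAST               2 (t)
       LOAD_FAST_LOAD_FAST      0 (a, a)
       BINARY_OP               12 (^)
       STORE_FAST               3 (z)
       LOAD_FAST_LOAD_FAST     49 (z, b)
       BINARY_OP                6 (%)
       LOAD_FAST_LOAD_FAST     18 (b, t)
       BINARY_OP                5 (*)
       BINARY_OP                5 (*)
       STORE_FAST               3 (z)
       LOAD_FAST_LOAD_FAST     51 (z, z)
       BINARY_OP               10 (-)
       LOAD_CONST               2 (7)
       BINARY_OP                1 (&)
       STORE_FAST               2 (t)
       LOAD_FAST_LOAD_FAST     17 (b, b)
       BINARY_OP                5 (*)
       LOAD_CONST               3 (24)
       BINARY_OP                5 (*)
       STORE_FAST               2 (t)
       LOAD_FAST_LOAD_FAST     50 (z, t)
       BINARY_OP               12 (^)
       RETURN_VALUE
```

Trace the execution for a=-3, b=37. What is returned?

32856

LOAD_CONST → push 5. Stack: [5]
LOAD_FAST b → push 37. Stack: [5, 37]
BINARY_OP * → 5 * 37 = 185. Stack: [185]
STORE_FAST t → t=185. Stack: []
LOAD_FAST_LOAD_FAST a,a → push -3,-3. Stack: [-3, -3]
BINARY_OP ^ → -3 ^ -3 = 0. Stack: [0]
STORE_FAST z → z=0. Stack: []
LOAD_FAST_LOAD_FAST z,b → push 0,37. Stack: [0, 37]
BINARY_OP % → 0 % 37 = 0. Stack: [0]
LOAD_FAST_LOAD_FAST b,t → push 37,185. Stack: [0, 37, 185]
BINARY_OP * → 37 * 185 = 6845. Stack: [0, 6845]
BINARY_OP * → 0 * 6845 = 0. Stack: [0]
STORE_FAST z → z=0. Stack: []
LOAD_FAST_LOAD_FAST z,z → push 0,0. Stack: [0, 0]
BINARY_OP - → 0 - 0 = 0. Stack: [0]
LOAD_CONST → push 7. Stack: [0, 7]
BINARY_OP & → 0 & 7 = 0. Stack: [0]
STORE_FAST t → t=0. Stack: []
LOAD_FAST_LOAD_FAST b,b → push 37,37. Stack: [37, 37]
BINARY_OP * → 37 * 37 = 1369. Stack: [1369]
LOAD_CONST → push 24. Stack: [1369, 24]
BINARY_OP * → 1369 * 24 = 32856. Stack: [32856]
STORE_FAST t → t=32856. Stack: []
LOAD_FAST_LOAD_FAST z,t → push 0,32856. Stack: [0, 32856]
BINARY_OP ^ → 0 ^ 32856 = 32856. Stack: [32856]
RETURN_VALUE → return 32856.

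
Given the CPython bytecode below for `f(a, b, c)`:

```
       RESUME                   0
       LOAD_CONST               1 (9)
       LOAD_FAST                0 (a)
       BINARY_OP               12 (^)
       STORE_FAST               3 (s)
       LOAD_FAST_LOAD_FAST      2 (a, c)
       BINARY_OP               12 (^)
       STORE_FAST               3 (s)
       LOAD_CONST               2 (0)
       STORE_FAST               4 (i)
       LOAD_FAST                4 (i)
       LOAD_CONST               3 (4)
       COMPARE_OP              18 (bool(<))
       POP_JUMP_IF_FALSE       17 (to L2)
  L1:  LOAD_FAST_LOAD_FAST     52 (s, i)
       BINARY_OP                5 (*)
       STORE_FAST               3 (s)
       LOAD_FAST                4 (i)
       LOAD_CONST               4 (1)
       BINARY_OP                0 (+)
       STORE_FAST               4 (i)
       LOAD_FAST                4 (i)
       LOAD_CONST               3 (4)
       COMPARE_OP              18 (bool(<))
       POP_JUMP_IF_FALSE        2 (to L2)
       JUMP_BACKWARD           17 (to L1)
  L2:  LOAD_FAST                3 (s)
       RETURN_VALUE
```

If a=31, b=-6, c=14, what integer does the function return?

LOAD_CONST → push 9. Stack: [9]
LOAD_FAST a → push 31. Stack: [9, 31]
BINARY_OP ^ → 9 ^ 31 = 22. Stack: [22]
STORE_FAST s → s=22. Stack: []
LOAD_FAST_LOAD_FAST a,c → push 31,14. Stack: [31, 14]
BINARY_OP ^ → 31 ^ 14 = 17. Stack: [17]
STORE_FAST s → s=17. Stack: []
LOAD_CONST → push 0. Stack: [0]
STORE_FAST i → i=0. Stack: []
LOAD_FAST i → push 0. Stack: [0]
LOAD_CONST → push 4. Stack: [0, 4]
COMPARE_OP bool(<) → 0 vs 4 = True. Stack: [True]
POP_JUMP_IF_FALSE → pop True; no jump. Stack: []
LOAD_FAST_LOAD_FAST s,i → push 17,0. Stack: [17, 0]
BINARY_OP * → 17 * 0 = 0. Stack: [0]
STORE_FAST s → s=0. Stack: []
LOAD_FAST i → push 0. Stack: [0]
LOAD_CONST → push 1. Stack: [0, 1]
BINARY_OP + → 0 + 1 = 1. Stack: [1]
STORE_FAST i → i=1. Stack: []
LOAD_FAST i → push 1. Stack: [1]
LOAD_CONST → push 4. Stack: [1, 4]
COMPARE_OP bool(<) → 1 vs 4 = True. Stack: [True]
POP_JUMP_IF_FALSE → pop True; no jump. Stack: []
LOAD_FAST_LOAD_FAST s,i → push 0,1. Stack: [0, 1]
BINARY_OP * → 0 * 1 = 0. Stack: [0]
STORE_FAST s → s=0. Stack: []
LOAD_FAST i → push 1. Stack: [1]
LOAD_CONST → push 1. Stack: [1, 1]
BINARY_OP + → 1 + 1 = 2. Stack: [2]
STORE_FAST i → i=2. Stack: []
LOAD_FAST i → push 2. Stack: [2]
LOAD_CONST → push 4. Stack: [2, 4]
COMPARE_OP bool(<) → 2 vs 4 = True. Stack: [True]
POP_JUMP_IF_FALSE → pop True; no jump. Stack: []
LOAD_FAST_LOAD_FAST s,i → push 0,2. Stack: [0, 2]
BINARY_OP * → 0 * 2 = 0. Stack: [0]
STORE_FAST s → s=0. Stack: []
LOAD_FAST i → push 2. Stack: [2]
LOAD_CONST → push 1. Stack: [2, 1]
BINARY_OP + → 2 + 1 = 3. Stack: [3]
STORE_FAST i → i=3. Stack: []
LOAD_FAST i → push 3. Stack: [3]
LOAD_CONST → push 4. Stack: [3, 4]
COMPARE_OP bool(<) → 3 vs 4 = True. Stack: [True]
POP_JUMP_IF_FALSE → pop True; no jump. Stack: []
LOAD_FAST_LOAD_FAST s,i → push 0,3. Stack: [0, 3]
BINARY_OP * → 0 * 3 = 0. Stack: [0]
STORE_FAST s → s=0. Stack: []
LOAD_FAST i → push 3. Stack: [3]
LOAD_CONST → push 1. Stack: [3, 1]
BINARY_OP + → 3 + 1 = 4. Stack: [4]
STORE_FAST i → i=4. Stack: []
LOAD_FAST i → push 4. Stack: [4]
LOAD_CONST → push 4. Stack: [4, 4]
COMPARE_OP bool(<) → 4 vs 4 = False. Stack: [False]
POP_JUMP_IF_FALSE → pop False; jump. Stack: []
LOAD_FAST s → push 0. Stack: [0]
RETURN_VALUE → return 0.

0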